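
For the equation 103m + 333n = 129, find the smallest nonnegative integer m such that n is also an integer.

gcd(333, 103) = 1.
1 divides 129, so solutions exist.
By Bézout, 103×(97) + 333×(-30) = 1.
Scale by 129/1 = 129: (m₀, n₀) = (12513, -3870).
General solution: m = 12513 + 333t, n = -3870 - 103t for integer t.
m ≥ 0: smallest is 12513 mod 333 = 192 (at t = -37), with n = -59.

192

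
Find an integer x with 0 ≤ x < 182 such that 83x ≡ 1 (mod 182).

125

gcd(182, 83) = 1.
By Bézout, 83·(-57) + 182·(26) = 1.
So 83·-57 ≡ 1 (mod 182), and -57 mod 182 = 125.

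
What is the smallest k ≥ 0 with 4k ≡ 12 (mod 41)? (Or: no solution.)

gcd(41, 4) = 1  (41 = 10×4 + 1, 4 = 4×1).
1 divides 12, so solutions exist.
Back-substituting, 4×(-10) + 41×(1) = 1.
So 4×(-10) ≡ 1 (mod 41); multiply by 12: k ≡ -120 (mod 41).
Smallest nonnegative: k = -120 mod 41 = 3.

3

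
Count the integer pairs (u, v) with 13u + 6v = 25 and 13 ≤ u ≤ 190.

gcd(13, 6):
  13 = 2*6 + 1
  6 = 6*1
so gcd(13, 6) = 1.
Back-substitute for Bézout coefficients:
  1 = 13 - 2*6
  ... = 13*(1) + 6*(-2)
Scale by 25: particular solution (25, -50); reduce u mod 6: (1, 2).
General solution: u = 1 + 6t, v = 2 - 13t for integer t.
13 ≤ 1 + 6t ≤ 190 gives t ∈ [2, 31], which is 30 values.

30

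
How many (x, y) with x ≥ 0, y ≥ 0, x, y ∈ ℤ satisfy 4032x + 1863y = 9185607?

gcd(4032, 1863):
  4032 = 2·1863 + 306
  1863 = 6·306 + 27
  306 = 11·27 + 9
  27 = 3·9
so gcd(4032, 1863) = 9.
Back-substitute for Bézout coefficients:
  9 = 306 - 11·27
  ... = 4032·(67) + 1863·(-145)
Scale by 1020623: one solution is (68381741, -147990335). Reduce x mod 207: (119, 4673).
General: x = 119 + 207t, y = 4673 - 448t.
x ≥ 0 ⇒ t ≥ 0; y ≥ 0 ⇒ t ≤ 10. So t ∈ [0, 10]: 11 solutions.

11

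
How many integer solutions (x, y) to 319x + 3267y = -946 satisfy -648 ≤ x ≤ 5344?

gcd(3267, 319):
  3267 = 10·319 + 77
  319 = 4·77 + 11
  77 = 7·11
so gcd(3267, 319) = 11.
Back-substitute for Bézout coefficients:
  11 = 319 - 4·77
  ... = 319·(41) + 3267·(-4)
Scale by -86: particular solution (-3526, 344); reduce x mod 297: (38, -4).
General solution: x = 38 + 297t, y = -4 - 29t for integer t.
-648 ≤ 38 + 297t ≤ 5344 gives t ∈ [-2, 17], which is 20 values.

20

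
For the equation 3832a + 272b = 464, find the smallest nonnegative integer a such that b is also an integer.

8

gcd(3832, 272) = 8.
8 divides 464, so solutions exist.
By Bézout, 3832·(-11) + 272·(155) = 8.
Scale by 464/8 = 58: (a₀, b₀) = (-638, 8990).
General solution: a = -638 + 34t, b = 8990 - 479t for integer t.
a ≥ 0: smallest is -638 mod 34 = 8 (at t = 19), with b = -111.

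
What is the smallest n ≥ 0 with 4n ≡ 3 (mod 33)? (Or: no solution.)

9

gcd(33, 4) = 1  (33 = 8*4 + 1, 4 = 4*1).
1 divides 3, so solutions exist.
Back-substituting, 4*(-8) + 33*(1) = 1.
So 4*(-8) ≡ 1 (mod 33); multiply by 3: n ≡ -24 (mod 33).
Smallest nonnegative: n = -24 mod 33 = 9.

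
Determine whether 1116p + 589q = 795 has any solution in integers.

no

gcd(1116, 589) = 31  (1116 = 1*589 + 527, 589 = 1*527 + 62, 527 = 8*62 + 31, 62 = 2*31).
31 does not divide 795 (remainder 20), so no integer solutions.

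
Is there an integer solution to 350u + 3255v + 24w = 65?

yes

gcd(3255, 350) = 35.
gcd(35, 24) = 1.
1 divides 65, so integer solutions exist.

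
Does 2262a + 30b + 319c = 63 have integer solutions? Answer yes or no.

gcd(2262, 30) = 6  (2262 = 75*30 + 12, 30 = 2*12 + 6, 12 = 2*6).
gcd(6, 319) = 1.
1 divides 63, so integer solutions exist.

yes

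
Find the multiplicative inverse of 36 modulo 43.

gcd(43, 36) = 1  (43 = 1×36 + 7, 36 = 5×7 + 1, 7 = 7×1).
Back-substituting, 36×(6) + 43×(-5) = 1.
So 36×6 ≡ 1 (mod 43), and 6 mod 43 = 6.

6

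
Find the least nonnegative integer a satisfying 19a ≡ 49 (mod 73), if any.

gcd(73, 19) = 1.
1 divides 49, so solutions exist.
By Bézout, 19*(-23) + 73*(6) = 1.
So 19*(-23) ≡ 1 (mod 73); multiply by 49: a ≡ -1127 (mod 73).
Smallest nonnegative: a = -1127 mod 73 = 41.

41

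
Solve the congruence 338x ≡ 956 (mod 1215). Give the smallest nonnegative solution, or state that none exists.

427

gcd(1215, 338):
  1215 = 3*338 + 201
  338 = 1*201 + 137
  201 = 1*137 + 64
  137 = 2*64 + 9
  64 = 7*9 + 1
  9 = 9*1
so gcd(1215, 338) = 1.
1 divides 956, so solutions exist.
Back-substitute for Bézout coefficients:
  1 = 64 - 7*9
  ... = 338*(-133) + 1215*(37)
So 338*(-133) ≡ 1 (mod 1215); multiply by 956: x ≡ -127148 (mod 1215).
Smallest nonnegative: x = -127148 mod 1215 = 427.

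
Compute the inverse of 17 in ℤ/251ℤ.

192

gcd(251, 17):
  251 = 14*17 + 13
  17 = 1*13 + 4
  13 = 3*4 + 1
  4 = 4*1
so gcd(251, 17) = 1.
Back-substitute for Bézout coefficients:
  1 = 13 - 3*4
  ... = 17*(-59) + 251*(4)
So 17*-59 ≡ 1 (mod 251), and -59 mod 251 = 192.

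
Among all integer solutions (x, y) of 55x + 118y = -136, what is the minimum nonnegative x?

gcd(118, 55) = 1  (118 = 2·55 + 8, 55 = 6·8 + 7, 8 = 1·7 + 1, 7 = 7·1).
1 divides -136, so solutions exist.
Back-substituting, 55·(-15) + 118·(7) = 1.
Scale by -136/1 = -136: (x₀, y₀) = (2040, -952).
General solution: x = 2040 + 118t, y = -952 - 55t for integer t.
x ≥ 0: smallest is 2040 mod 118 = 34 (at t = -17), with y = -17.

34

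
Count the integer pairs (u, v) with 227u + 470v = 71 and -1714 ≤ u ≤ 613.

5

gcd(470, 227):
  470 = 2×227 + 16
  227 = 14×16 + 3
  16 = 5×3 + 1
  3 = 3×1
so gcd(470, 227) = 1.
Back-substitute for Bézout coefficients:
  1 = 16 - 5×3
  ... = 227×(-147) + 470×(71)
Scale by 71: particular solution (-10437, 5041); reduce u mod 470: (373, -180).
General solution: u = 373 + 470t, v = -180 - 227t for integer t.
-1714 ≤ 373 + 470t ≤ 613 gives t ∈ [-4, 0], which is 5 values.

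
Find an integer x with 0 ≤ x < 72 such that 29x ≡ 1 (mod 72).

gcd(72, 29) = 1.
By Bézout, 29·(5) + 72·(-2) = 1.
So 29·5 ≡ 1 (mod 72), and 5 mod 72 = 5.

5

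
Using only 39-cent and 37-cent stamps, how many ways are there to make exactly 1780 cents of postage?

2

Need nonnegative integers with 39j + 37k = 1780.
gcd(39, 37) = 1, and 39·(-18) + 37·(19) = 1.
So (j₀, k₀) = (-32040, 33820); general j = -32040 + 37t, k = 33820 - 39t.
j ≥ 0 ⇒ t ≥ 866; k ≥ 0 ⇒ t ≤ 867. That's 2 values of t.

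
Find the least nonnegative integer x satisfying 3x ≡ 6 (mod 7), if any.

gcd(7, 3):
  7 = 2·3 + 1
  3 = 3·1
so gcd(7, 3) = 1.
1 divides 6, so solutions exist.
Back-substitute for Bézout coefficients:
  1 = 7 - 2·3
  ... = 3·(-2) + 7·(1)
So 3·(-2) ≡ 1 (mod 7); multiply by 6: x ≡ -12 (mod 7).
Smallest nonnegative: x = -12 mod 7 = 2.

2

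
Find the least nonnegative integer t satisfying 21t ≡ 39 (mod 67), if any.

gcd(67, 21) = 1  (67 = 3×21 + 4, 21 = 5×4 + 1, 4 = 4×1).
1 divides 39, so solutions exist.
Back-substituting, 21×(16) + 67×(-5) = 1.
So 21×(16) ≡ 1 (mod 67); multiply by 39: t ≡ 624 (mod 67).
Smallest nonnegative: t = 624 mod 67 = 21.

21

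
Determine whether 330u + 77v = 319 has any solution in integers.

gcd(330, 77) = 11  (330 = 4×77 + 22, 77 = 3×22 + 11, 22 = 2×11).
11 divides 319, so integer solutions exist.

yes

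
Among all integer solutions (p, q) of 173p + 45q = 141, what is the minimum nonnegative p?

gcd(173, 45):
  173 = 3*45 + 38
  45 = 1*38 + 7
  38 = 5*7 + 3
  7 = 2*3 + 1
  3 = 3*1
so gcd(173, 45) = 1.
1 divides 141, so solutions exist.
Back-substitute for Bézout coefficients:
  1 = 7 - 2*3
  ... = 173*(-13) + 45*(50)
Scale by 141/1 = 141: (p₀, q₀) = (-1833, 7050).
General solution: p = -1833 + 45t, q = 7050 - 173t for integer t.
p ≥ 0: smallest is -1833 mod 45 = 12 (at t = 41), with q = -43.

12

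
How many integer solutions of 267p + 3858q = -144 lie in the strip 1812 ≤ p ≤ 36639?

gcd(3858, 267):
  3858 = 14×267 + 120
  267 = 2×120 + 27
  120 = 4×27 + 12
  27 = 2×12 + 3
  12 = 4×3
so gcd(3858, 267) = 3.
Back-substitute for Bézout coefficients:
  3 = 27 - 2×12
  ... = 267×(289) + 3858×(-20)
Scale by -48: particular solution (-13872, 960); reduce p mod 1286: (274, -19).
General solution: p = 274 + 1286t, q = -19 - 89t for integer t.
1812 ≤ 274 + 1286t ≤ 36639 gives t ∈ [2, 28], which is 27 values.

27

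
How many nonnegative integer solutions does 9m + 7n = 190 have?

gcd(9, 7):
  9 = 1*7 + 2
  7 = 3*2 + 1
  2 = 2*1
so gcd(9, 7) = 1.
Back-substitute for Bézout coefficients:
  1 = 7 - 3*2
  ... = 9*(-3) + 7*(4)
Scale by 190: one solution is (-570, 760). Reduce m mod 7: (4, 22).
General: m = 4 + 7t, n = 22 - 9t.
m ≥ 0 ⇒ t ≥ 0; n ≥ 0 ⇒ t ≤ 2. So t ∈ [0, 2]: 3 solutions.

3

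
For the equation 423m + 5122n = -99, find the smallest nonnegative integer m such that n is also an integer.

3923

gcd(5122, 423):
  5122 = 12·423 + 46
  423 = 9·46 + 9
  46 = 5·9 + 1
  9 = 9·1
so gcd(5122, 423) = 1.
1 divides -99, so solutions exist.
Back-substitute for Bézout coefficients:
  1 = 46 - 5·9
  ... = 423·(-557) + 5122·(46)
Scale by -99/1 = -99: (m₀, n₀) = (55143, -4554).
General solution: m = 55143 + 5122t, n = -4554 - 423t for integer t.
m ≥ 0: smallest is 55143 mod 5122 = 3923 (at t = -10), with n = -324.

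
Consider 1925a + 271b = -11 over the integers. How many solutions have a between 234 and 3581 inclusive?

gcd(1925, 271) = 1.
By Bézout, 1925*(-29) + 271*(206) = 1.
Particular solution: (48, -341).
General solution: a = 48 + 271t, b = -341 - 1925t for integer t.
234 ≤ 48 + 271t ≤ 3581 gives t ∈ [1, 13], which is 13 values.

13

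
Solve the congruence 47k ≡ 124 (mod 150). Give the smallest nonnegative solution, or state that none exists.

gcd(150, 47):
  150 = 3×47 + 9
  47 = 5×9 + 2
  9 = 4×2 + 1
  2 = 2×1
so gcd(150, 47) = 1.
1 divides 124, so solutions exist.
Back-substitute for Bézout coefficients:
  1 = 9 - 4×2
  ... = 47×(-67) + 150×(21)
So 47×(-67) ≡ 1 (mod 150); multiply by 124: k ≡ -8308 (mod 150).
Smallest nonnegative: k = -8308 mod 150 = 92.

92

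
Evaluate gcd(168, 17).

gcd(168, 17) = 1  (168 = 9×17 + 15, 17 = 1×15 + 2, 15 = 7×2 + 1, 2 = 2×1).

1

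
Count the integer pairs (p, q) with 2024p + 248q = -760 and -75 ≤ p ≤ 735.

26

gcd(2024, 248) = 8  (2024 = 8*248 + 40, 248 = 6*40 + 8, 40 = 5*8).
Back-substituting, 2024*(-6) + 248*(49) = 8.
Scale by -95: particular solution (570, -4655); reduce p mod 31: (12, -101).
General solution: p = 12 + 31t, q = -101 - 253t for integer t.
-75 ≤ 12 + 31t ≤ 735 gives t ∈ [-2, 23], which is 26 values.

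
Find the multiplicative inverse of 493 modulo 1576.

gcd(1576, 493):
  1576 = 3·493 + 97
  493 = 5·97 + 8
  97 = 12·8 + 1
  8 = 8·1
so gcd(1576, 493) = 1.
Back-substitute for Bézout coefficients:
  1 = 97 - 12·8
  ... = 493·(-195) + 1576·(61)
So 493·-195 ≡ 1 (mod 1576), and -195 mod 1576 = 1381.

1381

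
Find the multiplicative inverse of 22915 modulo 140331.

120820

gcd(140331, 22915) = 1.
By Bézout, 22915×(-19511) + 140331×(3186) = 1.
So 22915×-19511 ≡ 1 (mod 140331), and -19511 mod 140331 = 120820.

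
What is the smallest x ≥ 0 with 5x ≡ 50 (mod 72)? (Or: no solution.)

10

gcd(72, 5) = 1  (72 = 14*5 + 2, 5 = 2*2 + 1, 2 = 2*1).
1 divides 50, so solutions exist.
Back-substituting, 5*(29) + 72*(-2) = 1.
So 5*(29) ≡ 1 (mod 72); multiply by 50: x ≡ 1450 (mod 72).
Smallest nonnegative: x = 1450 mod 72 = 10.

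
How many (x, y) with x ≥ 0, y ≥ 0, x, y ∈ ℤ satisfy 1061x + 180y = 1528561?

gcd(1061, 180):
  1061 = 5·180 + 161
  180 = 1·161 + 19
  161 = 8·19 + 9
  19 = 2·9 + 1
  9 = 9·1
so gcd(1061, 180) = 1.
Back-substitute for Bézout coefficients:
  1 = 19 - 2·9
  ... = 1061·(-19) + 180·(112)
Scale by 1528561: one solution is (-29042659, 171198832). Reduce x mod 180: (161, 7543).
General: x = 161 + 180t, y = 7543 - 1061t.
x ≥ 0 ⇒ t ≥ 0; y ≥ 0 ⇒ t ≤ 7. So t ∈ [0, 7]: 8 solutions.

8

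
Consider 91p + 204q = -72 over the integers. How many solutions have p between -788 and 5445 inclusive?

30

gcd(204, 91):
  204 = 2×91 + 22
  91 = 4×22 + 3
  22 = 7×3 + 1
  3 = 3×1
so gcd(204, 91) = 1.
Back-substitute for Bézout coefficients:
  1 = 22 - 7×3
  ... = 91×(-65) + 204×(29)
Scale by -72: particular solution (4680, -2088); reduce p mod 204: (192, -86).
General solution: p = 192 + 204t, q = -86 - 91t for integer t.
-788 ≤ 192 + 204t ≤ 5445 gives t ∈ [-4, 25], which is 30 values.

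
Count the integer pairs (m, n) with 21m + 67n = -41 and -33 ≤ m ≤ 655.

gcd(67, 21):
  67 = 3×21 + 4
  21 = 5×4 + 1
  4 = 4×1
so gcd(67, 21) = 1.
Back-substitute for Bézout coefficients:
  1 = 21 - 5×4
  ... = 21×(16) + 67×(-5)
Scale by -41: particular solution (-656, 205); reduce m mod 67: (14, -5).
General solution: m = 14 + 67t, n = -5 - 21t for integer t.
-33 ≤ 14 + 67t ≤ 655 gives t ∈ [0, 9], which is 10 values.

10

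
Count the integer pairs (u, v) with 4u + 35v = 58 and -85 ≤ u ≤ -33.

gcd(35, 4) = 1  (35 = 8·4 + 3, 4 = 1·3 + 1, 3 = 3·1).
Back-substituting, 4·(9) + 35·(-1) = 1.
Scale by 58: particular solution (522, -58); reduce u mod 35: (32, -2).
General solution: u = 32 + 35t, v = -2 - 4t for integer t.
-85 ≤ 32 + 35t ≤ -33 gives t ∈ [-3, -2], which is 2 values.

2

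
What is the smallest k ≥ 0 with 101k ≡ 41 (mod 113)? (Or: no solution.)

gcd(113, 101) = 1  (113 = 1*101 + 12, 101 = 8*12 + 5, 12 = 2*5 + 2, 5 = 2*2 + 1, 2 = 2*1).
1 divides 41, so solutions exist.
Back-substituting, 101*(47) + 113*(-42) = 1.
So 101*(47) ≡ 1 (mod 113); multiply by 41: k ≡ 1927 (mod 113).
Smallest nonnegative: k = 1927 mod 113 = 6.

6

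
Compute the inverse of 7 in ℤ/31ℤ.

9

gcd(31, 7):
  31 = 4*7 + 3
  7 = 2*3 + 1
  3 = 3*1
so gcd(31, 7) = 1.
Back-substitute for Bézout coefficients:
  1 = 7 - 2*3
  ... = 7*(9) + 31*(-2)
So 7*9 ≡ 1 (mod 31), and 9 mod 31 = 9.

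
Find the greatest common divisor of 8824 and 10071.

1

gcd(10071, 8824):
  10071 = 1·8824 + 1247
  8824 = 7·1247 + 95
  1247 = 13·95 + 12
  95 = 7·12 + 11
  12 = 1·11 + 1
  11 = 11·1
so gcd(10071, 8824) = 1.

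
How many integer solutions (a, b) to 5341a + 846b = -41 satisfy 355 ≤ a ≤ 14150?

16

gcd(5341, 846) = 1.
By Bézout, 5341×(-83) + 846×(524) = 1.
Particular solution: (19, -120).
General solution: a = 19 + 846t, b = -120 - 5341t for integer t.
355 ≤ 19 + 846t ≤ 14150 gives t ∈ [1, 16], which is 16 values.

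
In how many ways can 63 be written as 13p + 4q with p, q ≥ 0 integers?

1

gcd(13, 4):
  13 = 3*4 + 1
  4 = 4*1
so gcd(13, 4) = 1.
Back-substitute for Bézout coefficients:
  1 = 13 - 3*4
  ... = 13*(1) + 4*(-3)
Scale by 63: one solution is (63, -189). Reduce p mod 4: (3, 6).
General: p = 3 + 4t, q = 6 - 13t.
p ≥ 0 ⇒ t ≥ 0; q ≥ 0 ⇒ t ≤ 0. So t ∈ [0, 0]: 1 solution.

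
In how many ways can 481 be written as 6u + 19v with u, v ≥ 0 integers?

gcd(19, 6) = 1.
By Bézout, 6*(-3) + 19*(1) = 1.
One solution: (1, 25).
General: u = 1 + 19t, v = 25 - 6t.
u ≥ 0 ⇒ t ≥ 0; v ≥ 0 ⇒ t ≤ 4. So t ∈ [0, 4]: 5 solutions.

5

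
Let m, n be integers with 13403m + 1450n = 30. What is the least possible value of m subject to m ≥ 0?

gcd(13403, 1450):
  13403 = 9×1450 + 353
  1450 = 4×353 + 38
  353 = 9×38 + 11
  38 = 3×11 + 5
  11 = 2×5 + 1
  5 = 5×1
so gcd(13403, 1450) = 1.
1 divides 30, so solutions exist.
Back-substitute for Bézout coefficients:
  1 = 11 - 2×5
  ... = 13403×(267) + 1450×(-2468)
Scale by 30/1 = 30: (m₀, n₀) = (8010, -74040).
General solution: m = 8010 + 1450t, n = -74040 - 13403t for integer t.
m ≥ 0: smallest is 8010 mod 1450 = 760 (at t = -5), with n = -7025.

760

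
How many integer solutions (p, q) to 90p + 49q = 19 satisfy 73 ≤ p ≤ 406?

gcd(90, 49) = 1.
By Bézout, 90·(6) + 49·(-11) = 1.
Particular solution: (16, -29).
General solution: p = 16 + 49t, q = -29 - 90t for integer t.
73 ≤ 16 + 49t ≤ 406 gives t ∈ [2, 7], which is 6 values.

6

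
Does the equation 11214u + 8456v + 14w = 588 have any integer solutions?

gcd(11214, 8456):
  11214 = 1*8456 + 2758
  8456 = 3*2758 + 182
  2758 = 15*182 + 28
  182 = 6*28 + 14
  28 = 2*14
so gcd(11214, 8456) = 14.
gcd(14, 14) = 14.
14 divides 588, so integer solutions exist.

yes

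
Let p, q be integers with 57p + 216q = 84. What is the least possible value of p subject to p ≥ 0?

gcd(216, 57):
  216 = 3×57 + 45
  57 = 1×45 + 12
  45 = 3×12 + 9
  12 = 1×9 + 3
  9 = 3×3
so gcd(216, 57) = 3.
3 divides 84, so solutions exist.
Back-substitute for Bézout coefficients:
  3 = 12 - 1×9
  ... = 57×(19) + 216×(-5)
Scale by 84/3 = 28: (p₀, q₀) = (532, -140).
General solution: p = 532 + 72t, q = -140 - 19t for integer t.
p ≥ 0: smallest is 532 mod 72 = 28 (at t = -7), with q = -7.

28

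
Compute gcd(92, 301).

1

gcd(301, 92):
  301 = 3×92 + 25
  92 = 3×25 + 17
  25 = 1×17 + 8
  17 = 2×8 + 1
  8 = 8×1
so gcd(301, 92) = 1.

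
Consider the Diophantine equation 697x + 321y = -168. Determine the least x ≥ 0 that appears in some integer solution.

gcd(697, 321):
  697 = 2×321 + 55
  321 = 5×55 + 46
  55 = 1×46 + 9
  46 = 5×9 + 1
  9 = 9×1
so gcd(697, 321) = 1.
1 divides -168, so solutions exist.
Back-substitute for Bézout coefficients:
  1 = 46 - 5×9
  ... = 697×(-35) + 321×(76)
Scale by -168/1 = -168: (x₀, y₀) = (5880, -12768).
General solution: x = 5880 + 321t, y = -12768 - 697t for integer t.
x ≥ 0: smallest is 5880 mod 321 = 102 (at t = -18), with y = -222.

102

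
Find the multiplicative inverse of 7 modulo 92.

79

gcd(92, 7) = 1  (92 = 13·7 + 1, 7 = 7·1).
Back-substituting, 7·(-13) + 92·(1) = 1.
So 7·-13 ≡ 1 (mod 92), and -13 mod 92 = 79.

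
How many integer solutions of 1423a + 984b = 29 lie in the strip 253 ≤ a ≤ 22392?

22

gcd(1423, 984) = 1.
By Bézout, 1423×(-65) + 984×(94) = 1.
Particular solution: (83, -120).
General solution: a = 83 + 984t, b = -120 - 1423t for integer t.
253 ≤ 83 + 984t ≤ 22392 gives t ∈ [1, 22], which is 22 values.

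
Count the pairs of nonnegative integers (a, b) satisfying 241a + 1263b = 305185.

gcd(1263, 241) = 1.
By Bézout, 241×(283) + 1263×(-54) = 1.
One solution: (889, 72).
General: a = 889 + 1263t, b = 72 - 241t.
a ≥ 0 ⇒ t ≥ 0; b ≥ 0 ⇒ t ≤ 0. So t ∈ [0, 0]: 1 solution.

1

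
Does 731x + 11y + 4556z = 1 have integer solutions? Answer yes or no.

yes

gcd(731, 11) = 1  (731 = 66·11 + 5, 11 = 2·5 + 1, 5 = 5·1).
gcd(1, 4556) = 1.
1 divides 1, so integer solutions exist.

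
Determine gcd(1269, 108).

27

gcd(1269, 108) = 27  (1269 = 11*108 + 81, 108 = 1*81 + 27, 81 = 3*27).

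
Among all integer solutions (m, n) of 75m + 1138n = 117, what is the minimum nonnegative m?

1003

gcd(1138, 75):
  1138 = 15*75 + 13
  75 = 5*13 + 10
  13 = 1*10 + 3
  10 = 3*3 + 1
  3 = 3*1
so gcd(1138, 75) = 1.
1 divides 117, so solutions exist.
Back-substitute for Bézout coefficients:
  1 = 10 - 3*3
  ... = 75*(349) + 1138*(-23)
Scale by 117/1 = 117: (m₀, n₀) = (40833, -2691).
General solution: m = 40833 + 1138t, n = -2691 - 75t for integer t.
m ≥ 0: smallest is 40833 mod 1138 = 1003 (at t = -35), with n = -66.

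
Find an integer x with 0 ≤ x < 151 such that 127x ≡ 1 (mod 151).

44

gcd(151, 127):
  151 = 1*127 + 24
  127 = 5*24 + 7
  24 = 3*7 + 3
  7 = 2*3 + 1
  3 = 3*1
so gcd(151, 127) = 1.
Back-substitute for Bézout coefficients:
  1 = 7 - 2*3
  ... = 127*(44) + 151*(-37)
So 127*44 ≡ 1 (mod 151), and 44 mod 151 = 44.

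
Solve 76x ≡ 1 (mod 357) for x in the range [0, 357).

202

gcd(357, 76):
  357 = 4*76 + 53
  76 = 1*53 + 23
  53 = 2*23 + 7
  23 = 3*7 + 2
  7 = 3*2 + 1
  2 = 2*1
so gcd(357, 76) = 1.
Back-substitute for Bézout coefficients:
  1 = 7 - 3*2
  ... = 76*(-155) + 357*(33)
So 76*-155 ≡ 1 (mod 357), and -155 mod 357 = 202.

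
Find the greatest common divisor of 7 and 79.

1

gcd(79, 7):
  79 = 11*7 + 2
  7 = 3*2 + 1
  2 = 2*1
so gcd(79, 7) = 1.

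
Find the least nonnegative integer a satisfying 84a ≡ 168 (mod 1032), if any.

gcd(1032, 84) = 12  (1032 = 12*84 + 24, 84 = 3*24 + 12, 24 = 2*12).
12 divides 168, so solutions exist.
Back-substituting, 84*(37) + 1032*(-3) = 12.
So 84*(37) ≡ 12 (mod 1032); multiply by 14: a ≡ 518 (mod 86).
Smallest nonnegative: a = 518 mod 86 = 2.

2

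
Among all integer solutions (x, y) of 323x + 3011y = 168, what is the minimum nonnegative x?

2070

gcd(3011, 323) = 1  (3011 = 9×323 + 104, 323 = 3×104 + 11, 104 = 9×11 + 5, 11 = 2×5 + 1, 5 = 5×1).
1 divides 168, so solutions exist.
Back-substituting, 323×(550) + 3011×(-59) = 1.
Scale by 168/1 = 168: (x₀, y₀) = (92400, -9912).
General solution: x = 92400 + 3011t, y = -9912 - 323t for integer t.
x ≥ 0: smallest is 92400 mod 3011 = 2070 (at t = -30), with y = -222.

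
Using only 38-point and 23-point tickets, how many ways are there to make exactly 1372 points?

Need nonnegative integers with 38j + 23k = 1372.
gcd(38, 23) = 1, and 38·(-3) + 23·(5) = 1.
So (j₀, k₀) = (-4116, 6860); general j = -4116 + 23t, k = 6860 - 38t.
j ≥ 0 ⇒ t ≥ 179; k ≥ 0 ⇒ t ≤ 180. That's 2 values of t.

2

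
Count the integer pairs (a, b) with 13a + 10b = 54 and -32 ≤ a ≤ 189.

gcd(13, 10):
  13 = 1*10 + 3
  10 = 3*3 + 1
  3 = 3*1
so gcd(13, 10) = 1.
Back-substitute for Bézout coefficients:
  1 = 10 - 3*3
  ... = 13*(-3) + 10*(4)
Scale by 54: particular solution (-162, 216); reduce a mod 10: (8, -5).
General solution: a = 8 + 10t, b = -5 - 13t for integer t.
-32 ≤ 8 + 10t ≤ 189 gives t ∈ [-4, 18], which is 23 values.

23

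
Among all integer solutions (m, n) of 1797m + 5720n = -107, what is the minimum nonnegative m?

2209

gcd(5720, 1797):
  5720 = 3*1797 + 329
  1797 = 5*329 + 152
  329 = 2*152 + 25
  152 = 6*25 + 2
  25 = 12*2 + 1
  2 = 2*1
so gcd(5720, 1797) = 1.
1 divides -107, so solutions exist.
Back-substitute for Bézout coefficients:
  1 = 25 - 12*2
  ... = 1797*(-2747) + 5720*(863)
Scale by -107/1 = -107: (m₀, n₀) = (293929, -92341).
General solution: m = 293929 + 5720t, n = -92341 - 1797t for integer t.
m ≥ 0: smallest is 293929 mod 5720 = 2209 (at t = -51), with n = -694.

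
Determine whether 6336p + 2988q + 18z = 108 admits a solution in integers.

gcd(6336, 2988) = 36  (6336 = 2×2988 + 360, 2988 = 8×360 + 108, 360 = 3×108 + 36, 108 = 3×36).
gcd(36, 18) = 18.
18 divides 108, so integer solutions exist.

yes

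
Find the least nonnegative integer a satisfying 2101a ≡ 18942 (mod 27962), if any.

2378

gcd(27962, 2101):
  27962 = 13*2101 + 649
  2101 = 3*649 + 154
  649 = 4*154 + 33
  154 = 4*33 + 22
  33 = 1*22 + 11
  22 = 2*11
so gcd(27962, 2101) = 11.
11 divides 18942, so solutions exist.
Back-substitute for Bézout coefficients:
  11 = 33 - 1*22
  ... = 2101*(-905) + 27962*(68)
So 2101*(-905) ≡ 11 (mod 27962); multiply by 1722: a ≡ -1558410 (mod 2542).
Smallest nonnegative: a = -1558410 mod 2542 = 2378.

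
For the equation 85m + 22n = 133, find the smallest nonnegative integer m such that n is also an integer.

7

gcd(85, 22) = 1  (85 = 3·22 + 19, 22 = 1·19 + 3, 19 = 6·3 + 1, 3 = 3·1).
1 divides 133, so solutions exist.
Back-substituting, 85·(7) + 22·(-27) = 1.
Scale by 133/1 = 133: (m₀, n₀) = (931, -3591).
General solution: m = 931 + 22t, n = -3591 - 85t for integer t.
m ≥ 0: smallest is 931 mod 22 = 7 (at t = -42), with n = -21.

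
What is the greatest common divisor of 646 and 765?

17

gcd(765, 646):
  765 = 1*646 + 119
  646 = 5*119 + 51
  119 = 2*51 + 17
  51 = 3*17
so gcd(765, 646) = 17.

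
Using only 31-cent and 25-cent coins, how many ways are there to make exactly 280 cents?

Need nonnegative integers with 31j + 25k = 280.
gcd(31, 25) = 1, and 31·(-4) + 25·(5) = 1.
So (j₀, k₀) = (-1120, 1400); general j = -1120 + 25t, k = 1400 - 31t.
j ≥ 0 ⇒ t ≥ 45; k ≥ 0 ⇒ t ≤ 45. That's 1 value of t.

1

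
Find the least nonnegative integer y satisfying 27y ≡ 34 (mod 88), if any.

gcd(88, 27) = 1.
1 divides 34, so solutions exist.
By Bézout, 27×(-13) + 88×(4) = 1.
So 27×(-13) ≡ 1 (mod 88); multiply by 34: y ≡ -442 (mod 88).
Smallest nonnegative: y = -442 mod 88 = 86.

86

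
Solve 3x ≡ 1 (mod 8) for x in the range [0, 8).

gcd(8, 3):
  8 = 2·3 + 2
  3 = 1·2 + 1
  2 = 2·1
so gcd(8, 3) = 1.
Back-substitute for Bézout coefficients:
  1 = 3 - 1·2
  ... = 3·(3) + 8·(-1)
So 3·3 ≡ 1 (mod 8), and 3 mod 8 = 3.

3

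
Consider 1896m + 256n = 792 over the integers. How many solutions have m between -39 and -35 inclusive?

gcd(1896, 256) = 8.
By Bézout, 1896·(5) + 256·(-37) = 8.
Particular solution: (15, -108).
General solution: m = 15 + 32t, n = -108 - 237t for integer t.
-39 ≤ 15 + 32t ≤ -35 gives t ∈ [-1, -2], which is 0 values.

0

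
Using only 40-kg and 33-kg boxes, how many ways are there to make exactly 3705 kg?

Need nonnegative integers with 40j + 33k = 3705.
gcd(40, 33) = 1, and 40·(-14) + 33·(17) = 1.
So (j₀, k₀) = (-51870, 62985); general j = -51870 + 33t, k = 62985 - 40t.
j ≥ 0 ⇒ t ≥ 1572; k ≥ 0 ⇒ t ≤ 1574. That's 3 values of t.

3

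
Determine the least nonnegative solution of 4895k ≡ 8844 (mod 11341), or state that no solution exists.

537

gcd(11341, 4895):
  11341 = 2×4895 + 1551
  4895 = 3×1551 + 242
  1551 = 6×242 + 99
  242 = 2×99 + 44
  99 = 2×44 + 11
  44 = 4×11
so gcd(11341, 4895) = 11.
11 divides 8844, so solutions exist.
Back-substitute for Bézout coefficients:
  11 = 99 - 2×44
  ... = 4895×(-234) + 11341×(101)
So 4895×(-234) ≡ 11 (mod 11341); multiply by 804: k ≡ -188136 (mod 1031).
Smallest nonnegative: k = -188136 mod 1031 = 537.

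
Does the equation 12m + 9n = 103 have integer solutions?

gcd(12, 9) = 3  (12 = 1×9 + 3, 9 = 3×3).
3 does not divide 103 (remainder 1), so no integer solutions.

no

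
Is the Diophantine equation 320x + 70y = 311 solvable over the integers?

no

gcd(320, 70):
  320 = 4·70 + 40
  70 = 1·40 + 30
  40 = 1·30 + 10
  30 = 3·10
so gcd(320, 70) = 10.
10 does not divide 311 (remainder 1), so no integer solutions.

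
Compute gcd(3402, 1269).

27

gcd(3402, 1269) = 27  (3402 = 2*1269 + 864, 1269 = 1*864 + 405, 864 = 2*405 + 54, 405 = 7*54 + 27, 54 = 2*27).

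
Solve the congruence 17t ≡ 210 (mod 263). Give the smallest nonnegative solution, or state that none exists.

198

gcd(263, 17) = 1.
1 divides 210, so solutions exist.
By Bézout, 17×(31) + 263×(-2) = 1.
So 17×(31) ≡ 1 (mod 263); multiply by 210: t ≡ 6510 (mod 263).
Smallest nonnegative: t = 6510 mod 263 = 198.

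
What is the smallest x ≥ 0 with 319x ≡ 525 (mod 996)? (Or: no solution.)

879

gcd(996, 319):
  996 = 3·319 + 39
  319 = 8·39 + 7
  39 = 5·7 + 4
  7 = 1·4 + 3
  4 = 1·3 + 1
  3 = 3·1
so gcd(996, 319) = 1.
1 divides 525, so solutions exist.
Back-substitute for Bézout coefficients:
  1 = 4 - 1·3
  ... = 319·(-281) + 996·(90)
So 319·(-281) ≡ 1 (mod 996); multiply by 525: x ≡ -147525 (mod 996).
Smallest nonnegative: x = -147525 mod 996 = 879.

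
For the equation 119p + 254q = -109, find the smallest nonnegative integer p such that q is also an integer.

93

gcd(254, 119) = 1  (254 = 2·119 + 16, 119 = 7·16 + 7, 16 = 2·7 + 2, 7 = 3·2 + 1, 2 = 2·1).
1 divides -109, so solutions exist.
Back-substituting, 119·(111) + 254·(-52) = 1.
Scale by -109/1 = -109: (p₀, q₀) = (-12099, 5668).
General solution: p = -12099 + 254t, q = 5668 - 119t for integer t.
p ≥ 0: smallest is -12099 mod 254 = 93 (at t = 48), with q = -44.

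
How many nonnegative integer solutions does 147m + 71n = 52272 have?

gcd(147, 71) = 1  (147 = 2·71 + 5, 71 = 14·5 + 1, 5 = 5·1).
Back-substituting, 147·(-14) + 71·(29) = 1.
Scale by 52272: one solution is (-731808, 1515888). Reduce m mod 71: (60, 612).
General: m = 60 + 71t, n = 612 - 147t.
m ≥ 0 ⇒ t ≥ 0; n ≥ 0 ⇒ t ≤ 4. So t ∈ [0, 4]: 5 solutions.

5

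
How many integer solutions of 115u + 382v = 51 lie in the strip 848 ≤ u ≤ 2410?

4

gcd(382, 115) = 1  (382 = 3*115 + 37, 115 = 3*37 + 4, 37 = 9*4 + 1, 4 = 4*1).
Back-substituting, 115*(-93) + 382*(28) = 1.
Scale by 51: particular solution (-4743, 1428); reduce u mod 382: (223, -67).
General solution: u = 223 + 382t, v = -67 - 115t for integer t.
848 ≤ 223 + 382t ≤ 2410 gives t ∈ [2, 5], which is 4 values.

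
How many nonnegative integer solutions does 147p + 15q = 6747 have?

gcd(147, 15):
  147 = 9*15 + 12
  15 = 1*12 + 3
  12 = 4*3
so gcd(147, 15) = 3.
Back-substitute for Bézout coefficients:
  3 = 15 - 1*12
  ... = 147*(-1) + 15*(10)
Scale by 2249: one solution is (-2249, 22490). Reduce p mod 5: (1, 440).
General: p = 1 + 5t, q = 440 - 49t.
p ≥ 0 ⇒ t ≥ 0; q ≥ 0 ⇒ t ≤ 8. So t ∈ [0, 8]: 9 solutions.

9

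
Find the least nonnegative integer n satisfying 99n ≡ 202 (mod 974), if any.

248

gcd(974, 99) = 1.
1 divides 202, so solutions exist.
By Bézout, 99×(305) + 974×(-31) = 1.
So 99×(305) ≡ 1 (mod 974); multiply by 202: n ≡ 61610 (mod 974).
Smallest nonnegative: n = 61610 mod 974 = 248.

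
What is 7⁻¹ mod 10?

gcd(10, 7) = 1  (10 = 1*7 + 3, 7 = 2*3 + 1, 3 = 3*1).
Back-substituting, 7*(3) + 10*(-2) = 1.
So 7*3 ≡ 1 (mod 10), and 3 mod 10 = 3.

3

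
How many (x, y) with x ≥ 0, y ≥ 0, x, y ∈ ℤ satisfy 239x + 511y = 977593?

gcd(511, 239) = 1.
By Bézout, 239*(-62) + 511*(29) = 1.
One solution: (477, 1690).
General: x = 477 + 511t, y = 1690 - 239t.
x ≥ 0 ⇒ t ≥ 0; y ≥ 0 ⇒ t ≤ 7. So t ∈ [0, 7]: 8 solutions.

8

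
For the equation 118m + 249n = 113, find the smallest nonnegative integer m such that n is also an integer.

155

gcd(249, 118) = 1  (249 = 2·118 + 13, 118 = 9·13 + 1, 13 = 13·1).
1 divides 113, so solutions exist.
Back-substituting, 118·(19) + 249·(-9) = 1.
Scale by 113/1 = 113: (m₀, n₀) = (2147, -1017).
General solution: m = 2147 + 249t, n = -1017 - 118t for integer t.
m ≥ 0: smallest is 2147 mod 249 = 155 (at t = -8), with n = -73.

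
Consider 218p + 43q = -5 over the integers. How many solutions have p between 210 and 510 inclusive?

gcd(218, 43) = 1  (218 = 5×43 + 3, 43 = 14×3 + 1, 3 = 3×1).
Back-substituting, 218×(-14) + 43×(71) = 1.
Scale by -5: particular solution (70, -355); reduce p mod 43: (27, -137).
General solution: p = 27 + 43t, q = -137 - 218t for integer t.
210 ≤ 27 + 43t ≤ 510 gives t ∈ [5, 11], which is 7 values.

7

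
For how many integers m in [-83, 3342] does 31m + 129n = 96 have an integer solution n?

gcd(129, 31) = 1.
By Bézout, 31·(25) + 129·(-6) = 1.
Particular solution: (78, -18).
General solution: m = 78 + 129t, n = -18 - 31t for integer t.
-83 ≤ 78 + 129t ≤ 3342 gives t ∈ [-1, 25], which is 27 values.

27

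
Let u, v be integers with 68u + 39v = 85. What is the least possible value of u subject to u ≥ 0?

11

gcd(68, 39):
  68 = 1·39 + 29
  39 = 1·29 + 10
  29 = 2·10 + 9
  10 = 1·9 + 1
  9 = 9·1
so gcd(68, 39) = 1.
1 divides 85, so solutions exist.
Back-substitute for Bézout coefficients:
  1 = 10 - 1·9
  ... = 68·(-4) + 39·(7)
Scale by 85/1 = 85: (u₀, v₀) = (-340, 595).
General solution: u = -340 + 39t, v = 595 - 68t for integer t.
u ≥ 0: smallest is -340 mod 39 = 11 (at t = 9), with v = -17.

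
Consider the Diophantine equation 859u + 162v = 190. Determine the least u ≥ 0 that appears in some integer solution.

gcd(859, 162):
  859 = 5×162 + 49
  162 = 3×49 + 15
  49 = 3×15 + 4
  15 = 3×4 + 3
  4 = 1×3 + 1
  3 = 3×1
so gcd(859, 162) = 1.
1 divides 190, so solutions exist.
Back-substitute for Bézout coefficients:
  1 = 4 - 1×3
  ... = 859×(43) + 162×(-228)
Scale by 190/1 = 190: (u₀, v₀) = (8170, -43320).
General solution: u = 8170 + 162t, v = -43320 - 859t for integer t.
u ≥ 0: smallest is 8170 mod 162 = 70 (at t = -50), with v = -370.

70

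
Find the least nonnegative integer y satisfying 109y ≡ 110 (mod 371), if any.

178

gcd(371, 109):
  371 = 3*109 + 44
  109 = 2*44 + 21
  44 = 2*21 + 2
  21 = 10*2 + 1
  2 = 2*1
so gcd(371, 109) = 1.
1 divides 110, so solutions exist.
Back-substitute for Bézout coefficients:
  1 = 21 - 10*2
  ... = 109*(177) + 371*(-52)
So 109*(177) ≡ 1 (mod 371); multiply by 110: y ≡ 19470 (mod 371).
Smallest nonnegative: y = 19470 mod 371 = 178.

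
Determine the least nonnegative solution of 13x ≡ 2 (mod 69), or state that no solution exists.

32

gcd(69, 13):
  69 = 5×13 + 4
  13 = 3×4 + 1
  4 = 4×1
so gcd(69, 13) = 1.
1 divides 2, so solutions exist.
Back-substitute for Bézout coefficients:
  1 = 13 - 3×4
  ... = 13×(16) + 69×(-3)
So 13×(16) ≡ 1 (mod 69); multiply by 2: x ≡ 32 (mod 69).
Smallest nonnegative: x = 32 mod 69 = 32.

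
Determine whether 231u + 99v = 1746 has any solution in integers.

no

gcd(231, 99) = 33  (231 = 2×99 + 33, 99 = 3×33).
33 does not divide 1746 (remainder 30), so no integer solutions.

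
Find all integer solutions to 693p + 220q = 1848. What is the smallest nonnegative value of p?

16

gcd(693, 220) = 11  (693 = 3·220 + 33, 220 = 6·33 + 22, 33 = 1·22 + 11, 22 = 2·11).
11 divides 1848, so solutions exist.
Back-substituting, 693·(7) + 220·(-22) = 11.
Scale by 1848/11 = 168: (p₀, q₀) = (1176, -3696).
General solution: p = 1176 + 20t, q = -3696 - 63t for integer t.
p ≥ 0: smallest is 1176 mod 20 = 16 (at t = -58), with q = -42.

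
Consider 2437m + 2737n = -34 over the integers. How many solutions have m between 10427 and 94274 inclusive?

30

gcd(2737, 2437) = 1  (2737 = 1·2437 + 300, 2437 = 8·300 + 37, 300 = 8·37 + 4, 37 = 9·4 + 1, 4 = 4·1).
Back-substituting, 2437·(666) + 2737·(-593) = 1.
Scale by -34: particular solution (-22644, 20162); reduce m mod 2737: (1989, -1771).
General solution: m = 1989 + 2737t, n = -1771 - 2437t for integer t.
10427 ≤ 1989 + 2737t ≤ 94274 gives t ∈ [4, 33], which is 30 values.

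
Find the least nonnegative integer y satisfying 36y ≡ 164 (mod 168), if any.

gcd(168, 36) = 12.
12 does not divide 164, so the congruence has no solution.

no solution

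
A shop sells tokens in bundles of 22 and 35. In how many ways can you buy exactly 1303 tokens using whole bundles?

Need nonnegative integers with 22j + 35k = 1303.
gcd(22, 35) = 1, and 22·(8) + 35·(-5) = 1.
So (j₀, k₀) = (10424, -6515); general j = 10424 + 35t, k = -6515 - 22t.
j ≥ 0 ⇒ t ≥ -297; k ≥ 0 ⇒ t ≤ -297. That's 1 value of t.

1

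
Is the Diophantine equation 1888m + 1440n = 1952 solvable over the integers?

yes

gcd(1888, 1440) = 32  (1888 = 1·1440 + 448, 1440 = 3·448 + 96, 448 = 4·96 + 64, 96 = 1·64 + 32, 64 = 2·32).
32 divides 1952, so integer solutions exist.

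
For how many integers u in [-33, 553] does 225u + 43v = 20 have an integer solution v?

13

gcd(225, 43) = 1  (225 = 5·43 + 10, 43 = 4·10 + 3, 10 = 3·3 + 1, 3 = 3·1).
Back-substituting, 225·(13) + 43·(-68) = 1.
Scale by 20: particular solution (260, -1360); reduce u mod 43: (2, -10).
General solution: u = 2 + 43t, v = -10 - 225t for integer t.
-33 ≤ 2 + 43t ≤ 553 gives t ∈ [0, 12], which is 13 values.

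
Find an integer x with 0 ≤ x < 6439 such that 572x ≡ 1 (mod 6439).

4424

gcd(6439, 572) = 1.
By Bézout, 572*(-2015) + 6439*(179) = 1.
So 572*-2015 ≡ 1 (mod 6439), and -2015 mod 6439 = 4424.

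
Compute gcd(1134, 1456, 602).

14

gcd(1456, 1134) = 14.
gcd(14, 602) = 14.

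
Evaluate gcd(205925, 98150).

25

gcd(205925, 98150) = 25  (205925 = 2×98150 + 9625, 98150 = 10×9625 + 1900, 9625 = 5×1900 + 125, 1900 = 15×125 + 25, 125 = 5×25).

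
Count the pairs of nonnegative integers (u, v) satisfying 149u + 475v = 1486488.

gcd(475, 149):
  475 = 3·149 + 28
  149 = 5·28 + 9
  28 = 3·9 + 1
  9 = 9·1
so gcd(475, 149) = 1.
Back-substitute for Bézout coefficients:
  1 = 28 - 3·9
  ... = 149·(-51) + 475·(16)
Scale by 1486488: one solution is (-75810888, 23783808). Reduce u mod 475: (62, 3110).
General: u = 62 + 475t, v = 3110 - 149t.
u ≥ 0 ⇒ t ≥ 0; v ≥ 0 ⇒ t ≤ 20. So t ∈ [0, 20]: 21 solutions.

21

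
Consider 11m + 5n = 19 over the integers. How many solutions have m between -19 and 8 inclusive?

5

gcd(11, 5):
  11 = 2×5 + 1
  5 = 5×1
so gcd(11, 5) = 1.
Back-substitute for Bézout coefficients:
  1 = 11 - 2×5
  ... = 11×(1) + 5×(-2)
Scale by 19: particular solution (19, -38); reduce m mod 5: (4, -5).
General solution: m = 4 + 5t, n = -5 - 11t for integer t.
-19 ≤ 4 + 5t ≤ 8 gives t ∈ [-4, 0], which is 5 values.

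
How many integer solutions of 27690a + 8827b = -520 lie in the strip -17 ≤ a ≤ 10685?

gcd(27690, 8827) = 13  (27690 = 3×8827 + 1209, 8827 = 7×1209 + 364, 1209 = 3×364 + 117, 364 = 3×117 + 13, 117 = 9×13).
Back-substituting, 27690×(-73) + 8827×(229) = 13.
Scale by -40: particular solution (2920, -9160); reduce a mod 679: (204, -640).
General solution: a = 204 + 679t, b = -640 - 2130t for integer t.
-17 ≤ 204 + 679t ≤ 10685 gives t ∈ [0, 15], which is 16 values.

16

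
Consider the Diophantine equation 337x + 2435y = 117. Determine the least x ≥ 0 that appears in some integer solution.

gcd(2435, 337):
  2435 = 7×337 + 76
  337 = 4×76 + 33
  76 = 2×33 + 10
  33 = 3×10 + 3
  10 = 3×3 + 1
  3 = 3×1
so gcd(2435, 337) = 1.
1 divides 117, so solutions exist.
Back-substitute for Bézout coefficients:
  1 = 10 - 3×3
  ... = 337×(-737) + 2435×(102)
Scale by 117/1 = 117: (x₀, y₀) = (-86229, 11934).
General solution: x = -86229 + 2435t, y = 11934 - 337t for integer t.
x ≥ 0: smallest is -86229 mod 2435 = 1431 (at t = 36), with y = -198.

1431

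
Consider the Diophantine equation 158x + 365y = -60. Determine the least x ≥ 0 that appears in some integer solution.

gcd(365, 158):
  365 = 2*158 + 49
  158 = 3*49 + 11
  49 = 4*11 + 5
  11 = 2*5 + 1
  5 = 5*1
so gcd(365, 158) = 1.
1 divides -60, so solutions exist.
Back-substitute for Bézout coefficients:
  1 = 11 - 2*5
  ... = 158*(67) + 365*(-29)
Scale by -60/1 = -60: (x₀, y₀) = (-4020, 1740).
General solution: x = -4020 + 365t, y = 1740 - 158t for integer t.
x ≥ 0: smallest is -4020 mod 365 = 360 (at t = 12), with y = -156.

360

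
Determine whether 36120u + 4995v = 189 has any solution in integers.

gcd(36120, 4995) = 15  (36120 = 7*4995 + 1155, 4995 = 4*1155 + 375, 1155 = 3*375 + 30, 375 = 12*30 + 15, 30 = 2*15).
15 does not divide 189 (remainder 9), so no integer solutions.

no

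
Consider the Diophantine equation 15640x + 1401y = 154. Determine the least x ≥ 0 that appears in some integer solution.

gcd(15640, 1401):
  15640 = 11*1401 + 229
  1401 = 6*229 + 27
  229 = 8*27 + 13
  27 = 2*13 + 1
  13 = 13*1
so gcd(15640, 1401) = 1.
1 divides 154, so solutions exist.
Back-substitute for Bézout coefficients:
  1 = 27 - 2*13
  ... = 15640*(-104) + 1401*(1161)
Scale by 154/1 = 154: (x₀, y₀) = (-16016, 178794).
General solution: x = -16016 + 1401t, y = 178794 - 15640t for integer t.
x ≥ 0: smallest is -16016 mod 1401 = 796 (at t = 12), with y = -8886.

796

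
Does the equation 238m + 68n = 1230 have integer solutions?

no

gcd(238, 68):
  238 = 3·68 + 34
  68 = 2·34
so gcd(238, 68) = 34.
34 does not divide 1230 (remainder 6), so no integer solutions.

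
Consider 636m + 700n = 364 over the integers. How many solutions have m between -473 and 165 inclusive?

3

gcd(700, 636):
  700 = 1×636 + 64
  636 = 9×64 + 60
  64 = 1×60 + 4
  60 = 15×4
so gcd(700, 636) = 4.
Back-substitute for Bézout coefficients:
  4 = 64 - 1×60
  ... = 636×(-11) + 700×(10)
Scale by 91: particular solution (-1001, 910); reduce m mod 175: (49, -44).
General solution: m = 49 + 175t, n = -44 - 159t for integer t.
-473 ≤ 49 + 175t ≤ 165 gives t ∈ [-2, 0], which is 3 values.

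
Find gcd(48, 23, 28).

1

gcd(48, 23) = 1.
gcd(1, 28) = 1.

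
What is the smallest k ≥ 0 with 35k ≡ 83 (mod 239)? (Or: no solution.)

gcd(239, 35) = 1.
1 divides 83, so solutions exist.
By Bézout, 35·(41) + 239·(-6) = 1.
So 35·(41) ≡ 1 (mod 239); multiply by 83: k ≡ 3403 (mod 239).
Smallest nonnegative: k = 3403 mod 239 = 57.

57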